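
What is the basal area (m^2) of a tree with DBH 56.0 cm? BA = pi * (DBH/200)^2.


D/200 = 56.0/200 = 0.28 m
(D/200)^2 = 0.28^2 = 0.0784
BA = 3.141593 * 0.0784 = 0.246301 ≈ 0.2463 m^2

0.2463 m^2


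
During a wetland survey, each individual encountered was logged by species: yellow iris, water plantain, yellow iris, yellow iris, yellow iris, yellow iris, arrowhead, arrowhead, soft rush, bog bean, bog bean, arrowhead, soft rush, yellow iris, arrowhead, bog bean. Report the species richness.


Total individuals logged = 16
Distinct species (count of individuals): yellow iris (6), water plantain (1), arrowhead (4), soft rush (2), bog bean (3)
Species richness = number of distinct species = 5

5


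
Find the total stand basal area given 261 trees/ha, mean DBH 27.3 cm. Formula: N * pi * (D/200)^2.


(D/200)^2 = (27.3/200)^2 = 0.1365^2 = 0.01863225
Individual BA = 3.141593 * 0.01863225 = 0.0585349 m^2
Stand BA = 261 * 0.0585349 = 15.2776 ≈ 15.28 m^2/ha

15.28 m^2/ha


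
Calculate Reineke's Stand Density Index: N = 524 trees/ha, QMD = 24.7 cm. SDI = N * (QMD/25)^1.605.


QMD/25 = 24.7/25 = 0.988
(0.988)^1.605 = exp(1.605 * ln(0.988)) = exp(1.605 * (-0.0120726)) = exp(-0.0193765) = 0.980810
SDI = 524 * 0.980810 = 513.944 ≈ 514

514


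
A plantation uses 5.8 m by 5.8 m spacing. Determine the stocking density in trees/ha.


N = 10000 / 5.8^2 = 10000 / 33.64 = 297.265 ≈ 297 trees/ha

297 trees/ha


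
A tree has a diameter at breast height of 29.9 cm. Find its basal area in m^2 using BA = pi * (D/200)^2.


D/200 = 29.9/200 = 0.1495 m
(D/200)^2 = 0.1495^2 = 0.02235025
BA = 3.141593 * 0.02235025 = 0.0702154 ≈ 0.0702 m^2

0.0702 m^2


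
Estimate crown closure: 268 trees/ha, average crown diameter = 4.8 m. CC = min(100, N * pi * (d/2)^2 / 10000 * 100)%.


(d/2)^2 = (4.8/2)^2 = 2.4^2 = 5.76
Crown area = 3.141593 * 5.76 = 18.0956 m^2
N * area / 10000 * 100 = 268 * 18.0956 / 10000 * 100 = 48.4962
CC = min(100, 48.4962) = 48.4962 ≈ 48.5%

48.5%


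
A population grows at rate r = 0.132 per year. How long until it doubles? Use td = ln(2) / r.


td = ln(2) / 0.132 = 0.693147 / 0.132 = 5.25111 ≈ 5.3 years

5.3 years


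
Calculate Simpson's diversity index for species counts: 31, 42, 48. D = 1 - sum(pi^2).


Total N = 31 + 42 + 48 = 121
Per-species terms:
  p = 31/121 = 0.256198; p^2 = 0.256198^2 = 0.065637
  p = 42/121 = 0.347107; p^2 = 0.347107^2 = 0.120483
  p = 48/121 = 0.396694; p^2 = 0.396694^2 = 0.157366
sum(p^2) = 0.065637 + 0.120483 + 0.157366 = 0.343486
D = 1 - 0.343486 = 0.656514 ≈ 0.6565

0.6565


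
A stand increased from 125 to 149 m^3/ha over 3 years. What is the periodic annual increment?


PAI = (V2 - V1) / period = (149 - 125) / 3 = 24 / 3 = 8.00 m^3/ha/yr

8.00 m^3/ha/yr


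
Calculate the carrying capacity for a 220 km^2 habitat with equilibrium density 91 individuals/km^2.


K = 91 * 220 = 20020 individuals

20020 individuals


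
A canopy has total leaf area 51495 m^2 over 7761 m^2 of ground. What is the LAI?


LAI = 51495 / 7761 = 6.6351 ≈ 6.64

6.64


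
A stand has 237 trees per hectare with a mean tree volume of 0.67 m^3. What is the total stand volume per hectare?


V_stand = 237 * 0.67 = 158.79 ≈ 158.8 m^3/ha

158.8 m^3/ha


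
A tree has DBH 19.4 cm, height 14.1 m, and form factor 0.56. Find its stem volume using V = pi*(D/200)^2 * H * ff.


(D/200)^2 = (19.4/200)^2 = 0.097^2 = 0.009409
BA = 3.141593 * 0.009409 = 0.0295592 m^2
V = 0.0295592 * 14.1 * 0.56 = 0.233399 ≈ 0.233 m^3

0.233 m^3


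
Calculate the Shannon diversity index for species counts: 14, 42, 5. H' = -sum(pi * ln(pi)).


Total N = 14 + 42 + 5 = 61
Per-species terms:
  p = 14/61 = 0.229508; ln(p) = -1.471817; p*ln(p) = 0.229508 * (-1.471817) = -0.337794
  p = 42/61 = 0.688525; ln(p) = -0.373204; p*ln(p) = 0.688525 * (-0.373204) = -0.256960
  p = 5/61 = 0.081967; ln(p) = -2.501439; p*ln(p) = 0.081967 * (-2.501439) = -0.205035
sum(p*ln(p)) = (-0.337794) + (-0.256960) + (-0.205035) = -0.799789
H' = -(-0.799789) = 0.799789 ≈ 0.7998

0.7998


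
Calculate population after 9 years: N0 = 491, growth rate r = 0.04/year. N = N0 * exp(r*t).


r*t = 0.04 * 9 = 0.36
exp(0.36) = 1.43333
N = 491 * 1.43333 = 703.765 ≈ 704

704


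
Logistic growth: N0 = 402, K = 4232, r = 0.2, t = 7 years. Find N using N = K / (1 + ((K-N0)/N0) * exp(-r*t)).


(K - N0)/N0 = (4232 - 402)/402 = 3830/402 = 9.52736
r*t = 0.2 * 7 = 1.4; exp(-1.4) = 0.246597
9.52736 * 0.246597 = 2.34942
1 + 2.34942 = 3.34942
N = 4232 / 3.34942 = 1263.50 ≈ 1264

1264


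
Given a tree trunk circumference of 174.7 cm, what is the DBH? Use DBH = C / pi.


DBH = C / pi = 174.7 / 3.141593 = 55.6087 ≈ 55.61 cm

55.61 cm


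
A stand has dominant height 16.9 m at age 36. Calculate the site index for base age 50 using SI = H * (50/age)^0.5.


50/36 = 1.38889
(1.38889)^0.5 = 1.17851
SI = 16.9 * 1.17851 = 19.9168 ≈ 19.9 m

19.9 m


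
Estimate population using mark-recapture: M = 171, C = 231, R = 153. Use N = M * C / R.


N = M * C / R = 171 * 231 / 153 = 39501 / 153 = 258.18 ≈ 258

258 individuals


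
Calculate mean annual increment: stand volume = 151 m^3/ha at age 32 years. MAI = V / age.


MAI = 151 / 32 = 4.7188 ≈ 4.72 m^3/ha/yr

4.72 m^3/ha/yr


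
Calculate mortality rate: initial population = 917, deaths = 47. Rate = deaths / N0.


Mortality rate = 47 / 917 = 0.051254 ≈ 0.0513

0.0513


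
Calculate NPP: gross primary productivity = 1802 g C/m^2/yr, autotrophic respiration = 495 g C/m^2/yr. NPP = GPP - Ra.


NPP = GPP - Ra = 1802 - 495 = 1307 g C/m^2/yr

1307 g C/m^2/yr


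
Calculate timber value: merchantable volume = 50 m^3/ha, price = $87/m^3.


Value = 50 * 87 = $4350/ha

$4350/ha


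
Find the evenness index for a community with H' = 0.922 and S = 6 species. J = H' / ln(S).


ln(6) = 1.79176
J = H' / ln(S) = 0.922 / 1.79176 = 0.514578 ≈ 0.5146

0.5146


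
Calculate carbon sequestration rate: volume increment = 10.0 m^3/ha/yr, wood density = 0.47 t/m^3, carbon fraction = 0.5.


C = 10.0 * 0.47 * 0.5 = 2.35 t C/ha/yr

2.35 t C/ha/yr


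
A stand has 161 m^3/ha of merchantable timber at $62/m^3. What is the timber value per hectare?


Value = 161 * 62 = $9982/ha

$9982/ha


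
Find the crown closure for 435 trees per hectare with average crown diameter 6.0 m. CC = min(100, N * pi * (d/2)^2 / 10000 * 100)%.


(d/2)^2 = (6.0/2)^2 = 3^2 = 9
Crown area = 3.141593 * 9 = 28.2743 m^2
N * area / 10000 * 100 = 435 * 28.2743 / 10000 * 100 = 122.993
CC = min(100, 122.993) = 100%

100%


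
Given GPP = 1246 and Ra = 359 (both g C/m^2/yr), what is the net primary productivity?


NPP = GPP - Ra = 1246 - 359 = 887 g C/m^2/yr

887 g C/m^2/yr


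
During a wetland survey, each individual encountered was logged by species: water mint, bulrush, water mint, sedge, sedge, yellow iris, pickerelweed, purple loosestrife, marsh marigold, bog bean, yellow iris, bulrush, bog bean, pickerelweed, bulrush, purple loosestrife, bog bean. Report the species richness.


Total individuals logged = 17
Distinct species (count of individuals): water mint (2), bulrush (3), sedge (2), yellow iris (2), pickerelweed (2), purple loosestrife (2), marsh marigold (1), bog bean (3)
Species richness = number of distinct species = 8

8


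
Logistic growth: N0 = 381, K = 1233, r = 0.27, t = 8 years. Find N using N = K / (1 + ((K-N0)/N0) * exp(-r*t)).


(K - N0)/N0 = (1233 - 381)/381 = 852/381 = 2.23622
r*t = 0.27 * 8 = 2.16; exp(-2.16) = 0.115325
2.23622 * 0.115325 = 0.257892
1 + 0.257892 = 1.25789
N = 1233 / 1.25789 = 980.213 ≈ 980

980


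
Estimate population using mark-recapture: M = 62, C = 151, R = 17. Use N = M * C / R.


N = M * C / R = 62 * 151 / 17 = 9362 / 17 = 550.71 ≈ 551

551 individuals


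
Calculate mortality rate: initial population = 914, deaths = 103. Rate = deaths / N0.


Mortality rate = 103 / 914 = 0.112691 ≈ 0.1127

0.1127


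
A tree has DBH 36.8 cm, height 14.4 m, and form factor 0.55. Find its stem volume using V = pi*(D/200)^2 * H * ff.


(D/200)^2 = (36.8/200)^2 = 0.184^2 = 0.033856
BA = 3.141593 * 0.033856 = 0.106362 m^2
V = 0.106362 * 14.4 * 0.55 = 0.842387 ≈ 0.842 m^3

0.842 m^3


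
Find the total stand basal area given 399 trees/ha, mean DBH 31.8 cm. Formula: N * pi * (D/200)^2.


(D/200)^2 = (31.8/200)^2 = 0.159^2 = 0.025281
Individual BA = 3.141593 * 0.025281 = 0.0794226 m^2
Stand BA = 399 * 0.0794226 = 31.6896 ≈ 31.69 m^2/ha

31.69 m^2/ha


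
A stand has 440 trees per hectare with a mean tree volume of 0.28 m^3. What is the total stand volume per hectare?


V_stand = 440 * 0.28 = 123.2 m^3/ha

123.2 m^3/ha


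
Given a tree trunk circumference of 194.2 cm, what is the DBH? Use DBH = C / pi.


DBH = C / pi = 194.2 / 3.141593 = 61.8158 ≈ 61.82 cm

61.82 cm


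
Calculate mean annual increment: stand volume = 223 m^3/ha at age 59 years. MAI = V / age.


MAI = 223 / 59 = 3.7797 ≈ 3.78 m^3/ha/yr

3.78 m^3/ha/yr


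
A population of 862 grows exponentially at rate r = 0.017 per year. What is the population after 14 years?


r*t = 0.017 * 14 = 0.238
exp(0.238) = 1.26871
N = 862 * 1.26871 = 1093.63 ≈ 1094

1094


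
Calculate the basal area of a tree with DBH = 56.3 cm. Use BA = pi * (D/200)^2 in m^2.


D/200 = 56.3/200 = 0.2815 m
(D/200)^2 = 0.2815^2 = 0.07924225
BA = 3.141593 * 0.07924225 = 0.248947 ≈ 0.2489 m^2

0.2489 m^2


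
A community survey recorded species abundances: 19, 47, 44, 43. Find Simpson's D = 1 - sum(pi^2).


Total N = 19 + 47 + 44 + 43 = 153
Per-species terms:
  p = 19/153 = 0.124183; p^2 = 0.124183^2 = 0.015421
  p = 47/153 = 0.307190; p^2 = 0.307190^2 = 0.094366
  p = 44/153 = 0.287582; p^2 = 0.287582^2 = 0.082703
  p = 43/153 = 0.281046; p^2 = 0.281046^2 = 0.078987
sum(p^2) = 0.015421 + 0.094366 + 0.082703 + 0.078987 = 0.271477
D = 1 - 0.271477 = 0.728523 ≈ 0.7285

0.7285


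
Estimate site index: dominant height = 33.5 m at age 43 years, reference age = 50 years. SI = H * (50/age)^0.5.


50/43 = 1.16279
(1.16279)^0.5 = 1.07833
SI = 33.5 * 1.07833 = 36.1241 ≈ 36.1 m

36.1 m


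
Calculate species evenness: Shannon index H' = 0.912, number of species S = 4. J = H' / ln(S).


ln(4) = 1.38629
J = H' / ln(S) = 0.912 / 1.38629 = 0.657871 ≈ 0.6579

0.6579


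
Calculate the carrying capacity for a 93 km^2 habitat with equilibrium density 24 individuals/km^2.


K = 24 * 93 = 2232 individuals

2232 individuals


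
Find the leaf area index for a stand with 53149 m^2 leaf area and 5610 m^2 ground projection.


LAI = 53149 / 5610 = 9.4740 ≈ 9.47

9.47


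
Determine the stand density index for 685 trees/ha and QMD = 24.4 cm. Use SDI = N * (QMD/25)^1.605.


QMD/25 = 24.4/25 = 0.976
(0.976)^1.605 = exp(1.605 * ln(0.976)) = exp(1.605 * (-0.0242927)) = exp(-0.0389898) = 0.961761
SDI = 685 * 0.961761 = 658.806 ≈ 659

659


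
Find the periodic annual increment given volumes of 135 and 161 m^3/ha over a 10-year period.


PAI = (V2 - V1) / period = (161 - 135) / 10 = 26 / 10 = 2.60 m^3/ha/yr

2.60 m^3/ha/yr


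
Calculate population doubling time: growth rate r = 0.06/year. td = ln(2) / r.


td = ln(2) / 0.06 = 0.693147 / 0.06 = 11.5525 ≈ 11.6 years

11.6 years


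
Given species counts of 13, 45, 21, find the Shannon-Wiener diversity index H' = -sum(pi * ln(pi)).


Total N = 13 + 45 + 21 = 79
Per-species terms:
  p = 13/79 = 0.164557; ln(p) = -1.804498; p*ln(p) = 0.164557 * (-1.804498) = -0.296943
  p = 45/79 = 0.569620; ln(p) = -0.562786; p*ln(p) = 0.569620 * (-0.562786) = -0.320574
  p = 21/79 = 0.265823; ln(p) = -1.324925; p*ln(p) = 0.265823 * (-1.324925) = -0.352196
sum(p*ln(p)) = (-0.296943) + (-0.320574) + (-0.352196) = -0.969713
H' = -(-0.969713) = 0.969713 ≈ 0.9697

0.9697


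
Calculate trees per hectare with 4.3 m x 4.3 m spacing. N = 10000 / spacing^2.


N = 10000 / 4.3^2 = 10000 / 18.49 = 540.833 ≈ 541 trees/ha

541 trees/ha


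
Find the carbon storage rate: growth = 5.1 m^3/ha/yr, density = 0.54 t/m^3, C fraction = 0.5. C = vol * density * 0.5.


C = 5.1 * 0.54 * 0.5 = 1.377 ≈ 1.38 t C/ha/yr

1.38 t C/ha/yr


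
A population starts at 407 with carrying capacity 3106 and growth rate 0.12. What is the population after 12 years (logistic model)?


(K - N0)/N0 = (3106 - 407)/407 = 2699/407 = 6.63145
r*t = 0.12 * 12 = 1.44; exp(-1.44) = 0.236928
6.63145 * 0.236928 = 1.57118
1 + 1.57118 = 2.57118
N = 3106 / 2.57118 = 1208.01 ≈ 1208

1208


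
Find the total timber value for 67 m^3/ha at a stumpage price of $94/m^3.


Value = 67 * 94 = $6298/ha

$6298/ha


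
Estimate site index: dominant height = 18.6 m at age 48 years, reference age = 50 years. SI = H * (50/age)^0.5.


50/48 = 1.04167
(1.04167)^0.5 = 1.02062
SI = 18.6 * 1.02062 = 18.9835 ≈ 19.0 m

19.0 m


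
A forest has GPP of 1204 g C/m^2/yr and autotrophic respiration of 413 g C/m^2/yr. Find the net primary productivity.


NPP = GPP - Ra = 1204 - 413 = 791 g C/m^2/yr

791 g C/m^2/yr


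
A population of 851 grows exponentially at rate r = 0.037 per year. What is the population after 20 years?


r*t = 0.037 * 20 = 0.74
exp(0.74) = 2.09594
N = 851 * 2.09594 = 1783.64 ≈ 1784

1784


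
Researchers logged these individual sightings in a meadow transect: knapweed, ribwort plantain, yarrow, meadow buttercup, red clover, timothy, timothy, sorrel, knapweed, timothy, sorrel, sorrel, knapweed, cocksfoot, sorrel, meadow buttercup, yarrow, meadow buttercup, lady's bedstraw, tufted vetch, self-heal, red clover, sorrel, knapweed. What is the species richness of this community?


Total individuals logged = 24
Distinct species (count of individuals): knapweed (4), ribwort plantain (1), yarrow (2), meadow buttercup (3), red clover (2), timothy (3), sorrel (5), cocksfoot (1), lady's bedstraw (1), tufted vetch (1), self-heal (1)
Species richness = number of distinct species = 11

11


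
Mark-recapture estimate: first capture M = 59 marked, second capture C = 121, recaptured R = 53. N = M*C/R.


N = M * C / R = 59 * 121 / 53 = 7139 / 53 = 134.70 ≈ 135

135 individuals


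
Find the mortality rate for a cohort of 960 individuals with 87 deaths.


Mortality rate = 87 / 960 = 0.090625 ≈ 0.0906

0.0906


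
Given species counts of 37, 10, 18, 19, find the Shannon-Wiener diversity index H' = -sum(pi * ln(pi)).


Total N = 37 + 10 + 18 + 19 = 84
Per-species terms:
  p = 37/84 = 0.440476; ln(p) = -0.819899; p*ln(p) = 0.440476 * (-0.819899) = -0.361146
  p = 10/84 = 0.119048; ln(p) = -2.128229; p*ln(p) = 0.119048 * (-2.128229) = -0.253361
  p = 18/84 = 0.214286; ln(p) = -1.540444; p*ln(p) = 0.214286 * (-1.540444) = -0.330096
  p = 19/84 = 0.226190; ln(p) = -1.486380; p*ln(p) = 0.226190 * (-1.486380) = -0.336204
sum(p*ln(p)) = (-0.361146) + (-0.253361) + (-0.330096) + (-0.336204) = -1.280807
H' = -(-1.280807) = 1.280807 ≈ 1.2808

1.2808


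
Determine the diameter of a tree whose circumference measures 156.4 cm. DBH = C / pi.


DBH = C / pi = 156.4 / 3.141593 = 49.7837 ≈ 49.78 cm

49.78 cm


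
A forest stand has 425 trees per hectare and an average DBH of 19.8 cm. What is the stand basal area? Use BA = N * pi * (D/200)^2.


(D/200)^2 = (19.8/200)^2 = 0.099^2 = 0.009801
Individual BA = 3.141593 * 0.009801 = 0.0307908 m^2
Stand BA = 425 * 0.0307908 = 13.0861 ≈ 13.09 m^2/ha

13.09 m^2/ha


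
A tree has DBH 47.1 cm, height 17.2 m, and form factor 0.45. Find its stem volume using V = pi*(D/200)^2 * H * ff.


(D/200)^2 = (47.1/200)^2 = 0.2355^2 = 0.05546025
BA = 3.141593 * 0.05546025 = 0.174234 m^2
V = 0.174234 * 17.2 * 0.45 = 1.34857 ≈ 1.349 m^3

1.349 m^3


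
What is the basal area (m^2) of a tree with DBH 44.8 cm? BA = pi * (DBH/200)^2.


D/200 = 44.8/200 = 0.224 m
(D/200)^2 = 0.224^2 = 0.050176
BA = 3.141593 * 0.050176 = 0.157633 ≈ 0.1576 m^2

0.1576 m^2


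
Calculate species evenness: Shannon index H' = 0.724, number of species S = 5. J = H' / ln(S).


ln(5) = 1.60944
J = H' / ln(S) = 0.724 / 1.60944 = 0.449846 ≈ 0.4498

0.4498


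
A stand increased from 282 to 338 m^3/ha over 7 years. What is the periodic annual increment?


PAI = (V2 - V1) / period = (338 - 282) / 7 = 56 / 7 = 8.00 m^3/ha/yr

8.00 m^3/ha/yr


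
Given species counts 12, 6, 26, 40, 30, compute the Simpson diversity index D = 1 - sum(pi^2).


Total N = 12 + 6 + 26 + 40 + 30 = 114
Per-species terms:
  p = 12/114 = 0.105263; p^2 = 0.105263^2 = 0.011080
  p = 6/114 = 0.052632; p^2 = 0.052632^2 = 0.002770
  p = 26/114 = 0.228070; p^2 = 0.228070^2 = 0.052016
  p = 40/114 = 0.350877; p^2 = 0.350877^2 = 0.123115
  p = 30/114 = 0.263158; p^2 = 0.263158^2 = 0.069252
sum(p^2) = 0.011080 + 0.002770 + 0.052016 + 0.123115 + 0.069252 = 0.258233
D = 1 - 0.258233 = 0.741767 ≈ 0.7418

0.7418


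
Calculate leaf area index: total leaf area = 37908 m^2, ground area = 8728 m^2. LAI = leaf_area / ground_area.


LAI = 37908 / 8728 = 4.3433 ≈ 4.34

4.34


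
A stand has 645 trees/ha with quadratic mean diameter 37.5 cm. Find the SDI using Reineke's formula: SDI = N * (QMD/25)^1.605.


QMD/25 = 37.5/25 = 1.5
(1.5)^1.605 = exp(1.605 * ln(1.5)) = exp(1.605 * 0.405465) = exp(0.650771) = 1.91702
SDI = 645 * 1.91702 = 1236.48 ≈ 1236

1236


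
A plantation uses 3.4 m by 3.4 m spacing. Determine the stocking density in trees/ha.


N = 10000 / 3.4^2 = 10000 / 11.56 = 865.052 ≈ 865 trees/ha

865 trees/ha


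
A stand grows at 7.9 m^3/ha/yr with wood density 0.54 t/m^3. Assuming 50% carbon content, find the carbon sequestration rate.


C = 7.9 * 0.54 * 0.5 = 2.133 ≈ 2.13 t C/ha/yr

2.13 t C/ha/yr


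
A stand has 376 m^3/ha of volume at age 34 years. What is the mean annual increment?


MAI = 376 / 34 = 11.0588 ≈ 11.06 m^3/ha/yr

11.06 m^3/ha/yr


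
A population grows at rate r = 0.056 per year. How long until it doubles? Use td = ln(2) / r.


td = ln(2) / 0.056 = 0.693147 / 0.056 = 12.3776 ≈ 12.4 years

12.4 years


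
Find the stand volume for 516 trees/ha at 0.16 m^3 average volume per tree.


V_stand = 516 * 0.16 = 82.56 ≈ 82.6 m^3/ha

82.6 m^3/ha


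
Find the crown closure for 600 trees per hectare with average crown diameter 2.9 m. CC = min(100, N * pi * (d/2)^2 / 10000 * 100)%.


(d/2)^2 = (2.9/2)^2 = 1.45^2 = 2.1025
Crown area = 3.141593 * 2.1025 = 6.60520 m^2
N * area / 10000 * 100 = 600 * 6.60520 / 10000 * 100 = 39.6312
CC = min(100, 39.6312) = 39.6312 ≈ 39.6%

39.6%


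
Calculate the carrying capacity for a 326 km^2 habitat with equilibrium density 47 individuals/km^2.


K = 47 * 326 = 15322 individuals

15322 individuals


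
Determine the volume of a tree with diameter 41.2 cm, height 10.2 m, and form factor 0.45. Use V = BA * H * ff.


(D/200)^2 = (41.2/200)^2 = 0.206^2 = 0.042436
BA = 3.141593 * 0.042436 = 0.133317 m^2
V = 0.133317 * 10.2 * 0.45 = 0.611925 ≈ 0.612 m^3

0.612 m^3


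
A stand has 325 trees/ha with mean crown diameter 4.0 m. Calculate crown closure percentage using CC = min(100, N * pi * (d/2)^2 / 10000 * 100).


(d/2)^2 = (4.0/2)^2 = 2^2 = 4
Crown area = 3.141593 * 4 = 12.5664 m^2
N * area / 10000 * 100 = 325 * 12.5664 / 10000 * 100 = 40.8408
CC = min(100, 40.8408) = 40.8408 ≈ 40.8%

40.8%


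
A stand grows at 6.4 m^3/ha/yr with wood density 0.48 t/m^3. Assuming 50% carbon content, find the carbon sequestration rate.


C = 6.4 * 0.48 * 0.5 = 1.536 ≈ 1.54 t C/ha/yr

1.54 t C/ha/yr


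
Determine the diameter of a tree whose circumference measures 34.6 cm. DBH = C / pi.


DBH = C / pi = 34.6 / 3.141593 = 11.0135 ≈ 11.01 cm

11.01 cm


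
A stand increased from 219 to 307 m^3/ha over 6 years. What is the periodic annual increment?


PAI = (V2 - V1) / period = (307 - 219) / 6 = 88 / 6 = 14.6667 ≈ 14.67 m^3/ha/yr

14.67 m^3/ha/yr


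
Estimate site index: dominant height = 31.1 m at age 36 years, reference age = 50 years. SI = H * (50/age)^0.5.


50/36 = 1.38889
(1.38889)^0.5 = 1.17851
SI = 31.1 * 1.17851 = 36.6517 ≈ 36.7 m

36.7 m


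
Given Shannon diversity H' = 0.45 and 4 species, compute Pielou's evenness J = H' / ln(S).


ln(4) = 1.38629
J = H' / ln(S) = 0.45 / 1.38629 = 0.324607 ≈ 0.3246

0.3246


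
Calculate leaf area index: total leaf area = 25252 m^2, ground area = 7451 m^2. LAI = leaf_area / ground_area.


LAI = 25252 / 7451 = 3.3891 ≈ 3.39

3.39


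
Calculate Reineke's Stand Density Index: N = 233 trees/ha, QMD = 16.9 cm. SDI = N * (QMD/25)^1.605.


QMD/25 = 16.9/25 = 0.676
(0.676)^1.605 = exp(1.605 * ln(0.676)) = exp(1.605 * (-0.391562)) = exp(-0.628457) = 0.533414
SDI = 233 * 0.533414 = 124.285 ≈ 124

124


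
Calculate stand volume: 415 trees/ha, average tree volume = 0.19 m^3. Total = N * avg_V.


V_stand = 415 * 0.19 = 78.85 ≈ 78.9 m^3/ha

78.9 m^3/ha


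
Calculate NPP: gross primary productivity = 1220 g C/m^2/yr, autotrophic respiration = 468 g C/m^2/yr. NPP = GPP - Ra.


NPP = GPP - Ra = 1220 - 468 = 752 g C/m^2/yr

752 g C/m^2/yr


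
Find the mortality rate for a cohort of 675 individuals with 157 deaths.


Mortality rate = 157 / 675 = 0.232593 ≈ 0.2326

0.2326


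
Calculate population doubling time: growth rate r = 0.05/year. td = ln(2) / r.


td = ln(2) / 0.05 = 0.693147 / 0.05 = 13.8629 ≈ 13.9 years

13.9 years


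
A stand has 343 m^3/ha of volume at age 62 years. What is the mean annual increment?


MAI = 343 / 62 = 5.5323 ≈ 5.53 m^3/ha/yr

5.53 m^3/ha/yr


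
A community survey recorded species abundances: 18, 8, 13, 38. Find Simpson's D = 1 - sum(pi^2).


Total N = 18 + 8 + 13 + 38 = 77
Per-species terms:
  p = 18/77 = 0.233766; p^2 = 0.233766^2 = 0.054647
  p = 8/77 = 0.103896; p^2 = 0.103896^2 = 0.010794
  p = 13/77 = 0.168831; p^2 = 0.168831^2 = 0.028504
  p = 38/77 = 0.493506; p^2 = 0.493506^2 = 0.243548
sum(p^2) = 0.054647 + 0.010794 + 0.028504 + 0.243548 = 0.337493
D = 1 - 0.337493 = 0.662507 ≈ 0.6625

0.6625


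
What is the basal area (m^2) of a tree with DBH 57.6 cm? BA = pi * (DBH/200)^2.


D/200 = 57.6/200 = 0.288 m
(D/200)^2 = 0.288^2 = 0.082944
BA = 3.141593 * 0.082944 = 0.260576 ≈ 0.2606 m^2

0.2606 m^2


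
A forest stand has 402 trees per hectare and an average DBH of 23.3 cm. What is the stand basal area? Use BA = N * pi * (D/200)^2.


(D/200)^2 = (23.3/200)^2 = 0.1165^2 = 0.01357225
Individual BA = 3.141593 * 0.01357225 = 0.0426385 m^2
Stand BA = 402 * 0.0426385 = 17.1407 ≈ 17.14 m^2/ha

17.14 m^2/ha


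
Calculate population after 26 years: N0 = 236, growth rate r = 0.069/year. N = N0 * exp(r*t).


r*t = 0.069 * 26 = 1.794
exp(1.794) = 6.01346
N = 236 * 6.01346 = 1419.18 ≈ 1419

1419


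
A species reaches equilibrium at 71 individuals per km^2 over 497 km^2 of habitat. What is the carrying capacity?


K = 71 * 497 = 35287 individuals

35287 individuals


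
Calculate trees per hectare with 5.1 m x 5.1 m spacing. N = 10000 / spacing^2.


N = 10000 / 5.1^2 = 10000 / 26.01 = 384.468 ≈ 384 trees/ha

384 trees/ha


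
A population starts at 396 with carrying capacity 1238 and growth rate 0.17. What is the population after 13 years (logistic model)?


(K - N0)/N0 = (1238 - 396)/396 = 842/396 = 2.12626
r*t = 0.17 * 13 = 2.21; exp(-2.21) = 0.109701
2.12626 * 0.109701 = 0.233253
1 + 0.233253 = 1.23325
N = 1238 / 1.23325 = 1003.85 ≈ 1004

1004


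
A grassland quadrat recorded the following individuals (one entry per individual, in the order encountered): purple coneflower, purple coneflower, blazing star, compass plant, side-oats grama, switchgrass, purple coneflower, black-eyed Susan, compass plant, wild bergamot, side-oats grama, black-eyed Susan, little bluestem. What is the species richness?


Total individuals logged = 13
Distinct species (count of individuals): purple coneflower (3), blazing star (1), compass plant (2), side-oats grama (2), switchgrass (1), black-eyed Susan (2), wild bergamot (1), little bluestem (1)
Species richness = number of distinct species = 8

8


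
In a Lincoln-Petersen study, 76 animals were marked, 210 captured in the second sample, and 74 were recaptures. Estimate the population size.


N = M * C / R = 76 * 210 / 74 = 15960 / 74 = 215.68 ≈ 216

216 individuals


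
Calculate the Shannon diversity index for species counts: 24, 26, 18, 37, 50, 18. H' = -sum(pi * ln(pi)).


Total N = 24 + 26 + 18 + 37 + 50 + 18 = 173
Per-species terms:
  p = 24/173 = 0.138728; ln(p) = -1.975240; p*ln(p) = 0.138728 * (-1.975240) = -0.274021
  p = 26/173 = 0.150289; ln(p) = -1.895195; p*ln(p) = 0.150289 * (-1.895195) = -0.284827
  p = 18/173 = 0.104046; ln(p) = -2.262922; p*ln(p) = 0.104046 * (-2.262922) = -0.235448
  p = 37/173 = 0.213873; ln(p) = -1.542373; p*ln(p) = 0.213873 * (-1.542373) = -0.329872
  p = 50/173 = 0.289017; ln(p) = -1.241270; p*ln(p) = 0.289017 * (-1.241270) = -0.358748
  p = 18/173 = 0.104046; ln(p) = -2.262922; p*ln(p) = 0.104046 * (-2.262922) = -0.235448
sum(p*ln(p)) = (-0.274021) + (-0.284827) + (-0.235448) + (-0.329872) + (-0.358748) + (-0.235448) = -1.718364
H' = -(-1.718364) = 1.718364 ≈ 1.7184

1.7184


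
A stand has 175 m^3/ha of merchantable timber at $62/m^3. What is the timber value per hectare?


Value = 175 * 62 = $10850/ha

$10850/ha


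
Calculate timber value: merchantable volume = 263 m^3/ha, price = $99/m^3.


Value = 263 * 99 = $26037/ha

$26037/ha


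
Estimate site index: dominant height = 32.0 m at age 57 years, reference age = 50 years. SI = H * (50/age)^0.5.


50/57 = 0.877193
(0.877193)^0.5 = 0.936586
SI = 32.0 * 0.936586 = 29.9708 ≈ 30.0 m

30.0 m


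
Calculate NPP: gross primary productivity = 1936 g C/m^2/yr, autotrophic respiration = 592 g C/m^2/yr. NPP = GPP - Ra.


NPP = GPP - Ra = 1936 - 592 = 1344 g C/m^2/yr

1344 g C/m^2/yr


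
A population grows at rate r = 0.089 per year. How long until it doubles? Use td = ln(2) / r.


td = ln(2) / 0.089 = 0.693147 / 0.089 = 7.78817 ≈ 7.8 years

7.8 years


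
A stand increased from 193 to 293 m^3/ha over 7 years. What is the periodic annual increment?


PAI = (V2 - V1) / period = (293 - 193) / 7 = 100 / 7 = 14.2857 ≈ 14.29 m^3/ha/yr

14.29 m^3/ha/yr


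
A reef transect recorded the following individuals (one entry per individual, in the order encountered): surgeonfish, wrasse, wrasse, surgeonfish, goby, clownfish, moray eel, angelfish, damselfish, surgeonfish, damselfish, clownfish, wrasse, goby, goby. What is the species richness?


Total individuals logged = 15
Distinct species (count of individuals): surgeonfish (3), wrasse (3), goby (3), clownfish (2), moray eel (1), angelfish (1), damselfish (2)
Species richness = number of distinct species = 7

7


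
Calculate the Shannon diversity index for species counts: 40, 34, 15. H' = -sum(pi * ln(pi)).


Total N = 40 + 34 + 15 = 89
Per-species terms:
  p = 40/89 = 0.449438; ln(p) = -0.799757; p*ln(p) = 0.449438 * (-0.799757) = -0.359441
  p = 34/89 = 0.382022; ln(p) = -0.962277; p*ln(p) = 0.382022 * (-0.962277) = -0.367611
  p = 15/89 = 0.168539; ln(p) = -1.780588; p*ln(p) = 0.168539 * (-1.780588) = -0.300099
sum(p*ln(p)) = (-0.359441) + (-0.367611) + (-0.300099) = -1.027151
H' = -(-1.027151) = 1.027151 ≈ 1.0272

1.0272


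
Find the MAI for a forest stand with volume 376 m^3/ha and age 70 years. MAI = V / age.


MAI = 376 / 70 = 5.3714 ≈ 5.37 m^3/ha/yr

5.37 m^3/ha/yr


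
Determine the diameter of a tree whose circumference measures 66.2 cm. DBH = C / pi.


DBH = C / pi = 66.2 / 3.141593 = 21.0721 ≈ 21.07 cm

21.07 cm


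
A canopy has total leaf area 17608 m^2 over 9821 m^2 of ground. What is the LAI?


LAI = 17608 / 9821 = 1.7929 ≈ 1.79

1.79


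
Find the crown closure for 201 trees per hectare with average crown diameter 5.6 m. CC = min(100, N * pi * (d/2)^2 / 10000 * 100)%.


(d/2)^2 = (5.6/2)^2 = 2.8^2 = 7.84
Crown area = 3.141593 * 7.84 = 24.6301 m^2
N * area / 10000 * 100 = 201 * 24.6301 / 10000 * 100 = 49.5065
CC = min(100, 49.5065) = 49.5065 ≈ 49.5%

49.5%


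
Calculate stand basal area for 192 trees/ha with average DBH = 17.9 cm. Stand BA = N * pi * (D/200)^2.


(D/200)^2 = (17.9/200)^2 = 0.0895^2 = 0.00801025
Individual BA = 3.141593 * 0.00801025 = 0.0251649 m^2
Stand BA = 192 * 0.0251649 = 4.83166 ≈ 4.83 m^2/ha

4.83 m^2/ha


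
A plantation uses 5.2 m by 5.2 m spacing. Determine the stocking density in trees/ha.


N = 10000 / 5.2^2 = 10000 / 27.04 = 369.822 ≈ 370 trees/ha

370 trees/ha


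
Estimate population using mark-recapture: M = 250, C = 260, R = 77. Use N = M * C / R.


N = M * C / R = 250 * 260 / 77 = 65000 / 77 = 844.16 ≈ 844

844 individuals


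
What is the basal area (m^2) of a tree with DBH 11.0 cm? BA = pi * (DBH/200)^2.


D/200 = 11.0/200 = 0.055 m
(D/200)^2 = 0.055^2 = 0.003025
BA = 3.141593 * 0.003025 = 0.00950332 ≈ 0.0095 m^2

0.0095 m^2


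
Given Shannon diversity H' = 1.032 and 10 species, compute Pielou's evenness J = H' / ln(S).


ln(10) = 2.30259
J = H' / ln(S) = 1.032 / 2.30259 = 0.448191 ≈ 0.4482

0.4482


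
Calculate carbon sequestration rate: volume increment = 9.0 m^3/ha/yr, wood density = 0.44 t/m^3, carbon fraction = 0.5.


C = 9.0 * 0.44 * 0.5 = 1.98 t C/ha/yr

1.98 t C/ha/yr


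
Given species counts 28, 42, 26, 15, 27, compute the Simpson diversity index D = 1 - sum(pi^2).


Total N = 28 + 42 + 26 + 15 + 27 = 138
Per-species terms:
  p = 28/138 = 0.202899; p^2 = 0.202899^2 = 0.041168
  p = 42/138 = 0.304348; p^2 = 0.304348^2 = 0.092628
  p = 26/138 = 0.188406; p^2 = 0.188406^2 = 0.035497
  p = 15/138 = 0.108696; p^2 = 0.108696^2 = 0.011815
  p = 27/138 = 0.195652; p^2 = 0.195652^2 = 0.038280
sum(p^2) = 0.041168 + 0.092628 + 0.035497 + 0.011815 + 0.038280 = 0.219388
D = 1 - 0.219388 = 0.780612 ≈ 0.7806

0.7806


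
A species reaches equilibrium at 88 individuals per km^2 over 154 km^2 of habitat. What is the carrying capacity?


K = 88 * 154 = 13552 individuals

13552 individuals


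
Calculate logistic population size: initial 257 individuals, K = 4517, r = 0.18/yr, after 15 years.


(K - N0)/N0 = (4517 - 257)/257 = 4260/257 = 16.5759
r*t = 0.18 * 15 = 2.7; exp(-2.7) = 0.0672055
16.5759 * 0.0672055 = 1.11399
1 + 1.11399 = 2.11399
N = 4517 / 2.11399 = 2136.72 ≈ 2137

2137


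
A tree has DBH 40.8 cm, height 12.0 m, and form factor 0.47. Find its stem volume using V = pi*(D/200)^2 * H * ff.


(D/200)^2 = (40.8/200)^2 = 0.204^2 = 0.041616
BA = 3.141593 * 0.041616 = 0.130741 m^2
V = 0.130741 * 12.0 * 0.47 = 0.737379 ≈ 0.737 m^3

0.737 m^3


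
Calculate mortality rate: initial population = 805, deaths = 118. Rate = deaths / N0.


Mortality rate = 118 / 805 = 0.146584 ≈ 0.1466

0.1466


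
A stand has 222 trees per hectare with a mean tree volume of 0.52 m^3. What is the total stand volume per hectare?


V_stand = 222 * 0.52 = 115.44 ≈ 115.4 m^3/ha

115.4 m^3/ha


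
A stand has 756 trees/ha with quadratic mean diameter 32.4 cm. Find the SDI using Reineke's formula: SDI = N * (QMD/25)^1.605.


QMD/25 = 32.4/25 = 1.296
(1.296)^1.605 = exp(1.605 * ln(1.296)) = exp(1.605 * 0.259283) = exp(0.416149) = 1.51611
SDI = 756 * 1.51611 = 1146.18 ≈ 1146

1146


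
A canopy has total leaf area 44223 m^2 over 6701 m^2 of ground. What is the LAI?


LAI = 44223 / 6701 = 6.5995 ≈ 6.60

6.60


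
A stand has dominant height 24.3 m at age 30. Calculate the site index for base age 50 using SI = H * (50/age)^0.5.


50/30 = 1.66667
(1.66667)^0.5 = 1.29100
SI = 24.3 * 1.29100 = 31.3713 ≈ 31.4 m

31.4 m


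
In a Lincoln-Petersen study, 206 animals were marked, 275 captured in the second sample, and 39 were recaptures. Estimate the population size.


N = M * C / R = 206 * 275 / 39 = 56650 / 39 = 1452.56 ≈ 1453

1453 individuals


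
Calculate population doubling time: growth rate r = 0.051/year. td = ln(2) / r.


td = ln(2) / 0.051 = 0.693147 / 0.051 = 13.5911 ≈ 13.6 years

13.6 years


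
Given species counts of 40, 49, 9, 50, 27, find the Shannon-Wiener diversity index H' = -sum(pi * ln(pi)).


Total N = 40 + 49 + 9 + 50 + 27 = 175
Per-species terms:
  p = 40/175 = 0.228571; ln(p) = -1.475908; p*ln(p) = 0.228571 * (-1.475908) = -0.337350
  p = 49/175 = 0.280000; ln(p) = -1.272966; p*ln(p) = 0.280000 * (-1.272966) = -0.356430
  p = 9/175 = 0.051429; ln(p) = -2.967553; p*ln(p) = 0.051429 * (-2.967553) = -0.152618
  p = 50/175 = 0.285714; ln(p) = -1.252764; p*ln(p) = 0.285714 * (-1.252764) = -0.357932
  p = 27/175 = 0.154286; ln(p) = -1.868947; p*ln(p) = 0.154286 * (-1.868947) = -0.288352
sum(p*ln(p)) = (-0.337350) + (-0.356430) + (-0.152618) + (-0.357932) + (-0.288352) = -1.492682
H' = -(-1.492682) = 1.492682 ≈ 1.4927

1.4927


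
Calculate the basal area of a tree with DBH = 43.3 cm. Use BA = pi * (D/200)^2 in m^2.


D/200 = 43.3/200 = 0.2165 m
(D/200)^2 = 0.2165^2 = 0.04687225
BA = 3.141593 * 0.04687225 = 0.147254 ≈ 0.1473 m^2

0.1473 m^2


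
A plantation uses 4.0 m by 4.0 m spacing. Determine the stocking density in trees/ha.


N = 10000 / 4.0^2 = 10000 / 16 = 625.000 ≈ 625 trees/ha

625 trees/ha


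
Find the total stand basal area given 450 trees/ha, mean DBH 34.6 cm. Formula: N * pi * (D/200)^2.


(D/200)^2 = (34.6/200)^2 = 0.173^2 = 0.029929
Individual BA = 3.141593 * 0.029929 = 0.0940247 m^2
Stand BA = 450 * 0.0940247 = 42.3111 ≈ 42.31 m^2/ha

42.31 m^2/ha


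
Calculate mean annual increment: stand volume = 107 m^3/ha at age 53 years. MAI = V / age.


MAI = 107 / 53 = 2.0189 ≈ 2.02 m^3/ha/yr

2.02 m^3/ha/yr


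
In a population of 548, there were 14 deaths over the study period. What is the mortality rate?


Mortality rate = 14 / 548 = 0.025547 ≈ 0.0255

0.0255


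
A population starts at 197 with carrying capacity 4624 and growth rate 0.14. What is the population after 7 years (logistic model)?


(K - N0)/N0 = (4624 - 197)/197 = 4427/197 = 22.4721
r*t = 0.14 * 7 = 0.98; exp(-0.98) = 0.375311
22.4721 * 0.375311 = 8.43403
1 + 8.43403 = 9.43403
N = 4624 / 9.43403 = 490.140 ≈ 490

490


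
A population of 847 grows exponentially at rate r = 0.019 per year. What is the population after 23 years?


r*t = 0.019 * 23 = 0.437
exp(0.437) = 1.54806
N = 847 * 1.54806 = 1311.21 ≈ 1311

1311


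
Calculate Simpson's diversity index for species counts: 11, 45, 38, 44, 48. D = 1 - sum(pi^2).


Total N = 11 + 45 + 38 + 44 + 48 = 186
Per-species terms:
  p = 11/186 = 0.059140; p^2 = 0.059140^2 = 0.003498
  p = 45/186 = 0.241935; p^2 = 0.241935^2 = 0.058533
  p = 38/186 = 0.204301; p^2 = 0.204301^2 = 0.041739
  p = 44/186 = 0.236559; p^2 = 0.236559^2 = 0.055960
  p = 48/186 = 0.258065; p^2 = 0.258065^2 = 0.066598
sum(p^2) = 0.003498 + 0.058533 + 0.041739 + 0.055960 + 0.066598 = 0.226328
D = 1 - 0.226328 = 0.773672 ≈ 0.7737

0.7737


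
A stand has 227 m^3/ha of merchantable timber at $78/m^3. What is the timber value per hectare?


Value = 227 * 78 = $17706/ha

$17706/ha


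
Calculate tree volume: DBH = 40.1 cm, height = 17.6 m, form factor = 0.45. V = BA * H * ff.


(D/200)^2 = (40.1/200)^2 = 0.2005^2 = 0.04020025
BA = 3.141593 * 0.04020025 = 0.126293 m^2
V = 0.126293 * 17.6 * 0.45 = 1.00024 ≈ 1.000 m^3

1.000 m^3


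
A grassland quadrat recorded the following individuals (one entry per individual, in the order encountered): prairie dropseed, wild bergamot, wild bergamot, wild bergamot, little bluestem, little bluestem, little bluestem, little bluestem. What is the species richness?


Total individuals logged = 8
Distinct species (count of individuals): prairie dropseed (1), wild bergamot (3), little bluestem (4)
Species richness = number of distinct species = 3

3


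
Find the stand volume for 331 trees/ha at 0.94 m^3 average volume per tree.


V_stand = 331 * 0.94 = 311.14 ≈ 311.1 m^3/ha

311.1 m^3/ha


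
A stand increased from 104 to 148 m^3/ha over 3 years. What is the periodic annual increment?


PAI = (V2 - V1) / period = (148 - 104) / 3 = 44 / 3 = 14.6667 ≈ 14.67 m^3/ha/yr

14.67 m^3/ha/yr


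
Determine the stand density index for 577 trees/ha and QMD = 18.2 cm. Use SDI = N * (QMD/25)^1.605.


QMD/25 = 18.2/25 = 0.728
(0.728)^1.605 = exp(1.605 * ln(0.728)) = exp(1.605 * (-0.317454)) = exp(-0.509514) = 0.600787
SDI = 577 * 0.600787 = 346.654 ≈ 347

347


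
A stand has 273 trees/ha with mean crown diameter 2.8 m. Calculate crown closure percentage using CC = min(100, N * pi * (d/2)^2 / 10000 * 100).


(d/2)^2 = (2.8/2)^2 = 1.4^2 = 1.96
Crown area = 3.141593 * 1.96 = 6.15752 m^2
N * area / 10000 * 100 = 273 * 6.15752 / 10000 * 100 = 16.8100
CC = min(100, 16.8100) = 16.8100 ≈ 16.8%

16.8%


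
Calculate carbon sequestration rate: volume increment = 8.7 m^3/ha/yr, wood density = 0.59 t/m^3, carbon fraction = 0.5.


C = 8.7 * 0.59 * 0.5 = 2.5665 ≈ 2.57 t C/ha/yr

2.57 t C/ha/yr


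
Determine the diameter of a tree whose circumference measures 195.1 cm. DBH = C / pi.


DBH = C / pi = 195.1 / 3.141593 = 62.1023 ≈ 62.10 cm

62.10 cm


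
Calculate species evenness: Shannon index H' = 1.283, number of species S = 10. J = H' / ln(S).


ln(10) = 2.30259
J = H' / ln(S) = 1.283 / 2.30259 = 0.557199 ≈ 0.5572

0.5572


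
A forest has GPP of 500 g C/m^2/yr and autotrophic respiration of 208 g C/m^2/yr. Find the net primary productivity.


NPP = GPP - Ra = 500 - 208 = 292 g C/m^2/yr

292 g C/m^2/yr


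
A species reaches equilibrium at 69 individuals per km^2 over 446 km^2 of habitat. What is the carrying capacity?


K = 69 * 446 = 30774 individuals

30774 individuals


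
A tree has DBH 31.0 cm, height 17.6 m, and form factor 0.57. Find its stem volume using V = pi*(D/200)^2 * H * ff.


(D/200)^2 = (31.0/200)^2 = 0.155^2 = 0.024025
BA = 3.141593 * 0.024025 = 0.0754768 m^2
V = 0.0754768 * 17.6 * 0.57 = 0.757183 ≈ 0.757 m^3

0.757 m^3


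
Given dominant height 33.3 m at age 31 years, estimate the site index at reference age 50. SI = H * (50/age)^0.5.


50/31 = 1.61290
(1.61290)^0.5 = 1.27000
SI = 33.3 * 1.27000 = 42.2910 ≈ 42.3 m

42.3 m


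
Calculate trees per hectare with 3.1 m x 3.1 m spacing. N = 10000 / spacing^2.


N = 10000 / 3.1^2 = 10000 / 9.61 = 1040.58 ≈ 1041 trees/ha

1041 trees/ha


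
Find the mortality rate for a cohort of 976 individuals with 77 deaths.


Mortality rate = 77 / 976 = 0.078893 ≈ 0.0789

0.0789


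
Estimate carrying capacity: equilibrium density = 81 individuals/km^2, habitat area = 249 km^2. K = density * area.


K = 81 * 249 = 20169 individuals

20169 individuals


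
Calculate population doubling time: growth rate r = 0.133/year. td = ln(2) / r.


td = ln(2) / 0.133 = 0.693147 / 0.133 = 5.21163 ≈ 5.2 years

5.2 years


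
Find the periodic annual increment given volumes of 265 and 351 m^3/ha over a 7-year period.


PAI = (V2 - V1) / period = (351 - 265) / 7 = 86 / 7 = 12.2857 ≈ 12.29 m^3/ha/yr

12.29 m^3/ha/yr


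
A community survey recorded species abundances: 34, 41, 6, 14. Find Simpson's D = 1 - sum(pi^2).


Total N = 34 + 41 + 6 + 14 = 95
Per-species terms:
  p = 34/95 = 0.357895; p^2 = 0.357895^2 = 0.128089
  p = 41/95 = 0.431579; p^2 = 0.431579^2 = 0.186260
  p = 6/95 = 0.063158; p^2 = 0.063158^2 = 0.003989
  p = 14/95 = 0.147368; p^2 = 0.147368^2 = 0.021717
sum(p^2) = 0.128089 + 0.186260 + 0.003989 + 0.021717 = 0.340055
D = 1 - 0.340055 = 0.659945 ≈ 0.6599

0.6599


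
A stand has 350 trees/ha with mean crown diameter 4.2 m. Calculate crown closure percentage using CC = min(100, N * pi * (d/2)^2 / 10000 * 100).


(d/2)^2 = (4.2/2)^2 = 2.1^2 = 4.41
Crown area = 3.141593 * 4.41 = 13.8544 m^2
N * area / 10000 * 100 = 350 * 13.8544 / 10000 * 100 = 48.4904
CC = min(100, 48.4904) = 48.4904 ≈ 48.5%

48.5%
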